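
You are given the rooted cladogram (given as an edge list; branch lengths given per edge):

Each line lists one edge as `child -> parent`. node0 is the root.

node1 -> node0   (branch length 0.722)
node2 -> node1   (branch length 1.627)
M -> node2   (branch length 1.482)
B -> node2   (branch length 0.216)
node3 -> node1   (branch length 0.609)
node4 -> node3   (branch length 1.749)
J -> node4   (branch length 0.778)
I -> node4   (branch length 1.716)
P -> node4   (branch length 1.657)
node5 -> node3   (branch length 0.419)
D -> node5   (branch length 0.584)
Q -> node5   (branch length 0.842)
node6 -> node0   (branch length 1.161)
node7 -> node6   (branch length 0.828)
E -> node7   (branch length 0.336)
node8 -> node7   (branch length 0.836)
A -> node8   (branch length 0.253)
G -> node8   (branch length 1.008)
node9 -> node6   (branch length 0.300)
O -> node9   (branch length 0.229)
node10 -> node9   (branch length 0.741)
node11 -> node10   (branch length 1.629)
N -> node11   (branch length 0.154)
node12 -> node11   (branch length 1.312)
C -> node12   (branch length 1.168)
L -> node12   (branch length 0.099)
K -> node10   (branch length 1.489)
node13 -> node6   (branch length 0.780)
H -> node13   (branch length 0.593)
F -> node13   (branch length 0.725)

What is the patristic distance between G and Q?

6.425

The path runs G → … → MRCA → … → Q; the MRCA is the root of the tree.
Branch lengths along that path: 1.008 + 0.836 + 0.828 + 1.161 + 0.722 + 0.609 + 0.419 + 0.842 = 6.425.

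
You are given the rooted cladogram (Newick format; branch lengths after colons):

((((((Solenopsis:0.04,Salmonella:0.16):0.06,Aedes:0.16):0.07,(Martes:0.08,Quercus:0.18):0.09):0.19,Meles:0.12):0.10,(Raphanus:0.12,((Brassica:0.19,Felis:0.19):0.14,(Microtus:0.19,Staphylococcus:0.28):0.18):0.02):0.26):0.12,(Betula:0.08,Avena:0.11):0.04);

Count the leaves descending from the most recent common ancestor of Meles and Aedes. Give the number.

6

The MRCA of Meles and Aedes is the node subtending ((((Solenopsis,Salmonella),Aedes),(Martes,Quercus)),Meles).
That clade contains 6 terminal taxa: Aedes, Martes, Meles, Quercus, Salmonella, Solenopsis.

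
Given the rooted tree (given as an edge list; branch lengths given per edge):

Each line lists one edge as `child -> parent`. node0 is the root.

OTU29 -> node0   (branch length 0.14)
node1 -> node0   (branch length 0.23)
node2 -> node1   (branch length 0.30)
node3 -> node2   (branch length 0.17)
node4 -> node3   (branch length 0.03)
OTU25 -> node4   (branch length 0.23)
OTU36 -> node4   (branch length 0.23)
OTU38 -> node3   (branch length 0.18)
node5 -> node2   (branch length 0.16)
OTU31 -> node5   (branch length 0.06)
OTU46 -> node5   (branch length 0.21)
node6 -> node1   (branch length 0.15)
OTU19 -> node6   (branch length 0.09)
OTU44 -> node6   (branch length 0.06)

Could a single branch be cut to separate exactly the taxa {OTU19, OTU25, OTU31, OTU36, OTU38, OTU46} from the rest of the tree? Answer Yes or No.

No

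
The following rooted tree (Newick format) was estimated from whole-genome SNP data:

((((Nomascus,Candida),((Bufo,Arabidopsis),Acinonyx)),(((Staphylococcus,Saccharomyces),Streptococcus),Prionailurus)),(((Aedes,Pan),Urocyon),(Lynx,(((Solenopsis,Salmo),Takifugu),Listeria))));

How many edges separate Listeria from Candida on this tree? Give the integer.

The MRCA of Listeria and Candida is the root of the tree.
From Listeria up to that node: 4 branches. From Candida up to the same node: 4 branches. Total: 4 + 4 = 8.

8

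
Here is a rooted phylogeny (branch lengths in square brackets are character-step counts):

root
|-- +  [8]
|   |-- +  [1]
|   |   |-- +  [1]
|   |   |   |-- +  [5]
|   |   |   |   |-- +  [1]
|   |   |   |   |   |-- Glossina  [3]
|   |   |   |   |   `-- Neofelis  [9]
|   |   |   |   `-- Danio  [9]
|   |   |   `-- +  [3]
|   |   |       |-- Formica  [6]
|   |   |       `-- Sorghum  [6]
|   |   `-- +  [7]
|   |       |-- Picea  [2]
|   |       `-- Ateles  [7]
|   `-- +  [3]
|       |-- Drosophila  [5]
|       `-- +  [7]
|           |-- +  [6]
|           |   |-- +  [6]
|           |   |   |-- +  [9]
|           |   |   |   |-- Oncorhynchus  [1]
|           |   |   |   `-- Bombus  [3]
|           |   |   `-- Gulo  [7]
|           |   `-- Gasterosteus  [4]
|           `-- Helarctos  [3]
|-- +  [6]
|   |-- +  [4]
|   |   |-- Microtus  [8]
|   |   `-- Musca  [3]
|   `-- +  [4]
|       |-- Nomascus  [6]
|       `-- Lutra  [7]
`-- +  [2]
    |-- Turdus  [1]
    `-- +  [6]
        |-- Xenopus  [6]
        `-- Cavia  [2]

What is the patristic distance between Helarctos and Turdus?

24

The path runs Helarctos → … → MRCA → … → Turdus; the MRCA is the root of the tree.
Branch lengths along that path: 3 + 7 + 3 + 8 + 2 + 1 = 24.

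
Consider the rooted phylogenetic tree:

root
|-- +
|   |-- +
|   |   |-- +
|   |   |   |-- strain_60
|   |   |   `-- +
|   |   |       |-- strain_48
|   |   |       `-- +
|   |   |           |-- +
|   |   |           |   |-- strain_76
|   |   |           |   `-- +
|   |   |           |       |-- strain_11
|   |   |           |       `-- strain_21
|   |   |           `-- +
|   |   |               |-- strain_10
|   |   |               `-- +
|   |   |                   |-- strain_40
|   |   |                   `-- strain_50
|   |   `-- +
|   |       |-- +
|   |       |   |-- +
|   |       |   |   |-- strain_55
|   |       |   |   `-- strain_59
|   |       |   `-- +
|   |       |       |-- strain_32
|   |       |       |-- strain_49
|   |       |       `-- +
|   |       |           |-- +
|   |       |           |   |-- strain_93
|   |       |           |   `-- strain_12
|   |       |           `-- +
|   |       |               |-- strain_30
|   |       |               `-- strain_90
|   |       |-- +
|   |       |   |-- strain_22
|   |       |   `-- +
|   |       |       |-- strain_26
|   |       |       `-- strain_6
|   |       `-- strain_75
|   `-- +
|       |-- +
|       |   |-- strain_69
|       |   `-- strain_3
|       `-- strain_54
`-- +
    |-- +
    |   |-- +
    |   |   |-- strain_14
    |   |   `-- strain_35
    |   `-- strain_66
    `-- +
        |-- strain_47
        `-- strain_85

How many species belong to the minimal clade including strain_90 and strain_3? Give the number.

The MRCA of strain_90 and strain_3 is the node subtending (((strain_60,(strain_48,((strain_76,(strain_11,strain_21)),(strain_10,(strain_40,strain_50))))),(((strain_55,strain_59),(strain_32,strain_49,((strain_93,strain_12),(strain_30,strain_90)))),(strain_22,(strain_26,strain_6)),strain_75)),((strain_69,strain_3),strain_54)).
That clade contains 23 terminal taxa: strain_10, strain_11, strain_12, strain_21, strain_22, strain_26, strain_3, strain_30, strain_32, strain_40, strain_48, strain_49, strain_50, strain_54, strain_55, strain_59, strain_6, strain_60, strain_69, strain_75, strain_76, strain_90, strain_93.

23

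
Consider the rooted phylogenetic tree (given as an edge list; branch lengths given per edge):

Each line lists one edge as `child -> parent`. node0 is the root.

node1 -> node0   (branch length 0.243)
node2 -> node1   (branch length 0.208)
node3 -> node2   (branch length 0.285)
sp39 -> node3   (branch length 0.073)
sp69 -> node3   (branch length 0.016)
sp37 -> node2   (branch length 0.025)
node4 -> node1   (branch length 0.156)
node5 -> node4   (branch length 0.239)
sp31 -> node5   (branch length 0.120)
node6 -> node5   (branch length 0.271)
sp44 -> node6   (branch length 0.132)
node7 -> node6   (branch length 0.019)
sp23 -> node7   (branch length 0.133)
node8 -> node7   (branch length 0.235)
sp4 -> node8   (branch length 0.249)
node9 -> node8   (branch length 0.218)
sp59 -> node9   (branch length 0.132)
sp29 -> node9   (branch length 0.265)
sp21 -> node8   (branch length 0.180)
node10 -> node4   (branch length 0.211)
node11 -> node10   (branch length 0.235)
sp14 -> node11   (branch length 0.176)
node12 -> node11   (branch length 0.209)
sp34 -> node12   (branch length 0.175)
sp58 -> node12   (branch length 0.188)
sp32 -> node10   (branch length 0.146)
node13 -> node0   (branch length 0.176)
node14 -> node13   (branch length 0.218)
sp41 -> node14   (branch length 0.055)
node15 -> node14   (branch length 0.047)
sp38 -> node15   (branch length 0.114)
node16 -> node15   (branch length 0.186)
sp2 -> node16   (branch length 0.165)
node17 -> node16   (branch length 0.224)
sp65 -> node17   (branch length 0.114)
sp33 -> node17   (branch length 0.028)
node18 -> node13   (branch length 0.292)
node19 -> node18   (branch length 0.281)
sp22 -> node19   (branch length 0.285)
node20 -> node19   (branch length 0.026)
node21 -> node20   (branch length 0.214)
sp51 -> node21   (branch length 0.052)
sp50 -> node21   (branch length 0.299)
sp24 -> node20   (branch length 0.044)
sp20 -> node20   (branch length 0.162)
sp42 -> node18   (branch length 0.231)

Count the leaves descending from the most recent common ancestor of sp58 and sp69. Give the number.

The MRCA of sp58 and sp69 is the node subtending (((sp39,sp69),sp37),((sp31,(sp44,(sp23,(sp4,(sp59,sp29),sp21)))),((sp14,(sp34,sp58)),sp32))).
That clade contains 14 terminal taxa: sp14, sp21, sp23, sp29, sp31, sp32, sp34, sp37, sp39, sp4, sp44, sp58, sp59, sp69.

14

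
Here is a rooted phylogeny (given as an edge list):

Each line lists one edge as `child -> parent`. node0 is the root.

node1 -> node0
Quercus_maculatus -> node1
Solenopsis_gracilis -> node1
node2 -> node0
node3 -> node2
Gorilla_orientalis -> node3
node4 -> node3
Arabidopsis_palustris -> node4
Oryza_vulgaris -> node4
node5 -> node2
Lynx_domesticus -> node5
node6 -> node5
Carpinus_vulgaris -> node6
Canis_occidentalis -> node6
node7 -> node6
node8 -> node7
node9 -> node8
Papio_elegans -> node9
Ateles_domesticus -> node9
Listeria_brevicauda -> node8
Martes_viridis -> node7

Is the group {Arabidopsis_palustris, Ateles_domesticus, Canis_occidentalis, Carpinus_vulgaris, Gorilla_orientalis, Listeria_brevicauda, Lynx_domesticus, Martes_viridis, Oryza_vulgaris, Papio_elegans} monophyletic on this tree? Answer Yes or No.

Yes

The most recent common ancestor of these taxa subtends ((Gorilla_orientalis,(Arabidopsis_palustris,Oryza_vulgaris)),(Lynx_domesticus,(Carpinus_vulgaris,Canis_occidentalis,(((Papio_elegans,Ateles_domesticus),Listeria_brevicauda),Martes_viridis)))).
That clade has exactly 10 tips — every listed taxon and nothing else — so the group is monophyletic.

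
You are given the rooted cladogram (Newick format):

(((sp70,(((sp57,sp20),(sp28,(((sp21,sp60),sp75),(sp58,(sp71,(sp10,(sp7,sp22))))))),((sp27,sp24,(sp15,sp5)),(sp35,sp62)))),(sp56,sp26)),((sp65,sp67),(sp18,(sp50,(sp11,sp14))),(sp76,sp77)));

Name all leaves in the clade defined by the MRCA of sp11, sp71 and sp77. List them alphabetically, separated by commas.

Tracing sp11: it sits inside (sp11,sp14).
Tracing sp71: it sits inside (sp71,(sp10,(sp7,sp22))).
Tracing sp77: it sits inside (sp76,sp77).
The smallest clade enclosing all 3 is the whole tree (their MRCA is the root), so the answer is all 28 tips in alphabetical order.

sp10, sp11, sp14, sp15, sp18, sp20, sp21, sp22, sp24, sp26, sp27, sp28, sp35, sp5, sp50, sp56, sp57, sp58, sp60, sp62, sp65, sp67, sp7, sp70, sp71, sp75, sp76, sp77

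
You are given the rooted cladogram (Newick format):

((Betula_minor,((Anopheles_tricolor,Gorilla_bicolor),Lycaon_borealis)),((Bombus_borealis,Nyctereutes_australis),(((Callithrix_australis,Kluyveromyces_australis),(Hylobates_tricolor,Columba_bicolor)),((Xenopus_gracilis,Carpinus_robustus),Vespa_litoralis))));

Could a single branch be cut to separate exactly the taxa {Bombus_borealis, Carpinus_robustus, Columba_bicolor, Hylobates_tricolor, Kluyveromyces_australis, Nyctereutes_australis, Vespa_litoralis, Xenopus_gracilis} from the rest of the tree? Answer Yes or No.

No

The MRCA of the listed taxa subtends ((Bombus_borealis,Nyctereutes_australis),(((Callithrix_australis,Kluyveromyces_australis),(Hylobates_tricolor,Columba_bicolor)),((Xenopus_gracilis,Carpinus_robustus),Vespa_litoralis))).
That clade also contains Callithrix_australis, which is not in the proposed group, so the group is not monophyletic.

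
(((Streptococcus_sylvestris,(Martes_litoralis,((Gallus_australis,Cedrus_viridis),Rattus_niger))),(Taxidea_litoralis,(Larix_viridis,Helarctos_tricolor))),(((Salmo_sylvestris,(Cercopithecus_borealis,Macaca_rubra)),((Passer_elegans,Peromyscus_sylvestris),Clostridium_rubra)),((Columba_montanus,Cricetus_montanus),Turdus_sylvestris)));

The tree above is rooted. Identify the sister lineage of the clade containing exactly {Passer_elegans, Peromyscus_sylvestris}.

The clade containing exactly {Passer_elegans, Peromyscus_sylvestris} attaches to the tree at the node subtending ((Passer_elegans,Peromyscus_sylvestris),Clostridium_rubra).
The other lineage descending from that same node — the sister group — is the single tip Clostridium_rubra.

Clostridium_rubra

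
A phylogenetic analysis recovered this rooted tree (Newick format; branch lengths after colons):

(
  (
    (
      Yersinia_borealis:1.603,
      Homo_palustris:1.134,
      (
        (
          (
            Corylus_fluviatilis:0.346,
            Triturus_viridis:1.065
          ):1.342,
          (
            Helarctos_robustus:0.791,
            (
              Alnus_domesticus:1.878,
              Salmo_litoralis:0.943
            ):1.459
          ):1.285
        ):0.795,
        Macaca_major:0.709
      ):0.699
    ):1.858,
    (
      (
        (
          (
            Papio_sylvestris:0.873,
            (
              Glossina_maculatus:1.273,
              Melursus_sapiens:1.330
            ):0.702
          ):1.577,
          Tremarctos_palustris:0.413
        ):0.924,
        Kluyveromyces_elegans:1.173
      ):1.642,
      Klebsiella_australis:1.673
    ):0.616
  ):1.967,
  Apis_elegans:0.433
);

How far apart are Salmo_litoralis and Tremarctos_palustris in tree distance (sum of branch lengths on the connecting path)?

10.634

The path runs Salmo_litoralis → … → MRCA → … → Tremarctos_palustris; the MRCA is the node subtending ((Yersinia_borealis,Homo_palustris,(((Corylus_fluviatilis,Triturus_viridis),(Helarctos_robustus,(Alnus_domesticus,Salmo_litoralis))),Macaca_major)),((((Papio_sylvestris,(Glossina_maculatus,Melursus_sapiens)),Tremarctos_palustris),Kluyveromyces_elegans),Klebsiella_australis)).
Branch lengths along that path: 0.943 + 1.459 + 1.285 + 0.795 + 0.699 + 1.858 + 0.616 + 1.642 + 0.924 + 0.413 = 10.634.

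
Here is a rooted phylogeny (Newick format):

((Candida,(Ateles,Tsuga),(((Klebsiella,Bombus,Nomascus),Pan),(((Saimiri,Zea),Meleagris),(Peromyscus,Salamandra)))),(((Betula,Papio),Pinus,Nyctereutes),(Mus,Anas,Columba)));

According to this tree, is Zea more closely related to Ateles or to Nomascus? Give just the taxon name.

The MRCA of Zea and Nomascus subtends (((Klebsiella,Bombus,Nomascus),Pan),(((Saimiri,Zea),Meleagris),(Peromyscus,Salamandra))) (9 taxa).
The MRCA of Zea and Ateles subtends (Candida,(Ateles,Tsuga),(((Klebsiella,Bombus,Nomascus),Pan),(((Saimiri,Zea),Meleagris),(Peromyscus,Salamandra)))) (12 taxa).
The first is nested inside the second, so Zea shares a more recent common ancestor with Nomascus.

Nomascus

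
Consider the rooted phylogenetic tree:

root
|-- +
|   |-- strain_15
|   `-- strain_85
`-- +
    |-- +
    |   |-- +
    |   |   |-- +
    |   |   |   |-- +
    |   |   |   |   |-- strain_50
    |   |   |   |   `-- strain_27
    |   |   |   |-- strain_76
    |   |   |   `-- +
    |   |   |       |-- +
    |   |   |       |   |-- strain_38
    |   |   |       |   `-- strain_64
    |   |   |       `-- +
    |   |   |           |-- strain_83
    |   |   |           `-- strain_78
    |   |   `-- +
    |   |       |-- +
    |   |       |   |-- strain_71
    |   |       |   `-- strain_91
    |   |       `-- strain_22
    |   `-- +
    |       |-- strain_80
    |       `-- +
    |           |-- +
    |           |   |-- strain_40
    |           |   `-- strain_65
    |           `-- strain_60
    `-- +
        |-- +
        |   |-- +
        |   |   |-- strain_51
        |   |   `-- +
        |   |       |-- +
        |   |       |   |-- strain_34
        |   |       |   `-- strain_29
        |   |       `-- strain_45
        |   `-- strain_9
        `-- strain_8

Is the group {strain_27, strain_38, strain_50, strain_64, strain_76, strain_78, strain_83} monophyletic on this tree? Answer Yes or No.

The most recent common ancestor of these taxa subtends ((strain_50,strain_27),strain_76,((strain_38,strain_64),(strain_83,strain_78))).
That clade has exactly 7 tips — every listed taxon and nothing else — so the group is monophyletic.

Yes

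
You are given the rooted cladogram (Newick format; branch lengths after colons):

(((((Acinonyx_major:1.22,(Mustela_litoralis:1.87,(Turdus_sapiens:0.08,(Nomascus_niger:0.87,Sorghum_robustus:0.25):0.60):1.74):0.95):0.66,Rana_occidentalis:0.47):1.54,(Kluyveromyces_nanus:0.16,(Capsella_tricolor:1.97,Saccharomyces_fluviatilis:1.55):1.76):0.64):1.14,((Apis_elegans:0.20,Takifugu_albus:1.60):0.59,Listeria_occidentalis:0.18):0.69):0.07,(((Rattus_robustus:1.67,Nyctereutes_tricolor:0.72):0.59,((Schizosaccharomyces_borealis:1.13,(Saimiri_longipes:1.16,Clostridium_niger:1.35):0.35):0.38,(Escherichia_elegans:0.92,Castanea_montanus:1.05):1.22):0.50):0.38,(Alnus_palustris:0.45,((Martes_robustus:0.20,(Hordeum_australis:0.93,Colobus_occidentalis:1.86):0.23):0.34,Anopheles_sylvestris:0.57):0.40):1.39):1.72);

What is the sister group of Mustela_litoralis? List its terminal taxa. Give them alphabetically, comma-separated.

Mustela_litoralis attaches to the tree at the node subtending (Mustela_litoralis,(Turdus_sapiens,(Nomascus_niger,Sorghum_robustus))).
The other lineage descending from that same node — the sister group — is (Turdus_sapiens,(Nomascus_niger,Sorghum_robustus)); its 3 tips in alphabetical order are the answer.

Nomascus_niger, Sorghum_robustus, Turdus_sapiens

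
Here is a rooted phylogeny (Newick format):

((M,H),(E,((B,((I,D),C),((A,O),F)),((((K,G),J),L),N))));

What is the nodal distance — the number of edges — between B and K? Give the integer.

The MRCA of B and K is the node subtending ((B,((I,D),C),((A,O),F)),((((K,G),J),L),N)).
From B up to that node: 2 branches. From K up to the same node: 5 branches. Total: 2 + 5 = 7.

7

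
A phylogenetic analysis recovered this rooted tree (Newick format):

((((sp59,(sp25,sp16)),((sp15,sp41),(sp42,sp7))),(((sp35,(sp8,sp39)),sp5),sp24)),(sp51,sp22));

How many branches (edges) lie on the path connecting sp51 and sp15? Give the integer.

7

The MRCA of sp51 and sp15 is the root of the tree.
From sp51 up to that node: 2 branches. From sp15 up to the same node: 5 branches. Total: 2 + 5 = 7.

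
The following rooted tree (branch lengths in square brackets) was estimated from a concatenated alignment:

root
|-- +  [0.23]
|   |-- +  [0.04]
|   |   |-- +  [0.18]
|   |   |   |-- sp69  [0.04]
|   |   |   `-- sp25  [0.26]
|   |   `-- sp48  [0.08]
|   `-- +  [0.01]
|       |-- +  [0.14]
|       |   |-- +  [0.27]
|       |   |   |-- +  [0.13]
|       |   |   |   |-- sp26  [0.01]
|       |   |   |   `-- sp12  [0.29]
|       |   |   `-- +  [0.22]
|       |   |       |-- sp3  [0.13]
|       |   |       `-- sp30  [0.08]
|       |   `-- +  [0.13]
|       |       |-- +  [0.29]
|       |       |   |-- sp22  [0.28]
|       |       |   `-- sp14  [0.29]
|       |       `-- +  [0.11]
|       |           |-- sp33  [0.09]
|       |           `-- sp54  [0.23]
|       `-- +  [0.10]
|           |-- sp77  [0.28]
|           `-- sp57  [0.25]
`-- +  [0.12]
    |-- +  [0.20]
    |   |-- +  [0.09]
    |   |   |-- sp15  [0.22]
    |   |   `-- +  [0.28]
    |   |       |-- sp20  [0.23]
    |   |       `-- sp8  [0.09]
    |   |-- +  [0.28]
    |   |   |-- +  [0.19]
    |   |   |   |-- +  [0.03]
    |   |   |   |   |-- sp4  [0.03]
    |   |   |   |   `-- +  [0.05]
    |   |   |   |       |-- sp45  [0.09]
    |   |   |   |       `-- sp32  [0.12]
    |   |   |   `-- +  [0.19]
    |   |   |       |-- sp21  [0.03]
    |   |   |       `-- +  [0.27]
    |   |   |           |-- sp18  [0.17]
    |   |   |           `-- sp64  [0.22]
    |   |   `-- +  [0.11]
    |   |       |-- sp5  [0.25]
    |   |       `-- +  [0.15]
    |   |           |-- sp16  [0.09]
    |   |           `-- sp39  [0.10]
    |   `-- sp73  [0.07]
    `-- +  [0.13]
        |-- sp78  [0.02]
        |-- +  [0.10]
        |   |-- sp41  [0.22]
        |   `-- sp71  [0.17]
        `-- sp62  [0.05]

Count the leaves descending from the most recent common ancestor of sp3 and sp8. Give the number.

30

The MRCA of sp3 and sp8 is the root, so the clade is the entire tree.
That clade contains 30 terminal taxa: sp12, sp14, sp15, sp16, sp18, sp20, sp21, sp22, sp25, sp26, sp3, sp30, sp32, sp33, sp39, sp4, sp41, sp45, sp48, sp5, sp54, sp57, sp62, sp64, sp69, sp71, sp73, sp77, sp78, sp8.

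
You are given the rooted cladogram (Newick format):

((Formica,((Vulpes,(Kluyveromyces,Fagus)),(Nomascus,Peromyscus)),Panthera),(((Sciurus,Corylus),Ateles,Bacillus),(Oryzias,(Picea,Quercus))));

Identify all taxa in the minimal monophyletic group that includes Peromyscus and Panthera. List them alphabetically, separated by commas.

Fagus, Formica, Kluyveromyces, Nomascus, Panthera, Peromyscus, Vulpes

Tracing Peromyscus: it sits inside (Nomascus,Peromyscus).
Tracing Panthera: it sits inside (Formica,((Vulpes,(Kluyveromyces,Fagus)),(Nomascus,Peromyscus)),Panthera).
The smallest clade enclosing both is (Formica,((Vulpes,(Kluyveromyces,Fagus)),(Nomascus,Peromyscus)),Panthera); the answer is its 7 terminal taxa in alphabetical order.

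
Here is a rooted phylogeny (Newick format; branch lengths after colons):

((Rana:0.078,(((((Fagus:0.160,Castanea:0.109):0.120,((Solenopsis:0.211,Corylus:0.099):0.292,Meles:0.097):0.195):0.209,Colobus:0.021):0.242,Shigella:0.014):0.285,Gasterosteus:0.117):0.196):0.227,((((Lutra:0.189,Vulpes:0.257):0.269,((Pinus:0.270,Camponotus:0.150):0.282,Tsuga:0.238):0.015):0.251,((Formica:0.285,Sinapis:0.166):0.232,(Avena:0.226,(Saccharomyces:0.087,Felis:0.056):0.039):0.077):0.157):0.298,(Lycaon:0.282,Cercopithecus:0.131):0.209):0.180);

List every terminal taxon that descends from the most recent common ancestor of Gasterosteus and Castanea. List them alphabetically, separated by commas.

Castanea, Colobus, Corylus, Fagus, Gasterosteus, Meles, Shigella, Solenopsis

Tracing Gasterosteus: it sits inside (((((Fagus,Castanea),((Solenopsis,Corylus),Meles)),Colobus),Shigella),Gasterosteus).
Tracing Castanea: it sits inside (Fagus,Castanea).
The smallest clade enclosing both is (((((Fagus,Castanea),((Solenopsis,Corylus),Meles)),Colobus),Shigella),Gasterosteus); the answer is its 8 terminal taxa in alphabetical order.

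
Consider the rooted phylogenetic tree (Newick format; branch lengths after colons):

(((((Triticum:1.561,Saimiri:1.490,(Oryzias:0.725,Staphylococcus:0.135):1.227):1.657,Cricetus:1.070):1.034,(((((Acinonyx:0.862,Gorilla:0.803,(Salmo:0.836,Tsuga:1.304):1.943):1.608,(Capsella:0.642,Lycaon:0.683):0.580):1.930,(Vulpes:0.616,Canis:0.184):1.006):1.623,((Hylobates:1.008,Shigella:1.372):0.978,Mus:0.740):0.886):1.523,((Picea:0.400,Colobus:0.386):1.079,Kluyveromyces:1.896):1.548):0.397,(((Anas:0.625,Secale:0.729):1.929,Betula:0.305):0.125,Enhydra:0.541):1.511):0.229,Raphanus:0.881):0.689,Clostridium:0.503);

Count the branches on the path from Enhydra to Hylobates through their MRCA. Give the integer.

7

The MRCA of Enhydra and Hylobates is the node subtending (((Triticum,Saimiri,(Oryzias,Staphylococcus)),Cricetus),(((((Acinonyx,Gorilla,(Salmo,Tsuga)),(Capsella,Lycaon)),(Vulpes,Canis)),((Hylobates,Shigella),Mus)),((Picea,Colobus),Kluyveromyces)),(((Anas,Secale),Betula),Enhydra)).
From Enhydra up to that node: 2 branches. From Hylobates up to the same node: 5 branches. Total: 2 + 5 = 7.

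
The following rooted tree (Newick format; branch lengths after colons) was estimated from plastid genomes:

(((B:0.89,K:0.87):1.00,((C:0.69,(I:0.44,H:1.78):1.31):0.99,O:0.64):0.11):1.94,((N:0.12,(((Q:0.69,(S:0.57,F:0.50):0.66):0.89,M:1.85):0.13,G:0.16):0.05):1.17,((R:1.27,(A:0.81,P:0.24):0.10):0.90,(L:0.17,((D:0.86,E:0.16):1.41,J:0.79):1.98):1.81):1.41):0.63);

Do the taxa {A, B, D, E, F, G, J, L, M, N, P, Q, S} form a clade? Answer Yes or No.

The MRCA of the listed taxa is the root, so the smallest clade containing them is the whole tree.
That clade also contains C, H, I, K, O, R, which are not in the proposed group, so the group is not monophyletic.

No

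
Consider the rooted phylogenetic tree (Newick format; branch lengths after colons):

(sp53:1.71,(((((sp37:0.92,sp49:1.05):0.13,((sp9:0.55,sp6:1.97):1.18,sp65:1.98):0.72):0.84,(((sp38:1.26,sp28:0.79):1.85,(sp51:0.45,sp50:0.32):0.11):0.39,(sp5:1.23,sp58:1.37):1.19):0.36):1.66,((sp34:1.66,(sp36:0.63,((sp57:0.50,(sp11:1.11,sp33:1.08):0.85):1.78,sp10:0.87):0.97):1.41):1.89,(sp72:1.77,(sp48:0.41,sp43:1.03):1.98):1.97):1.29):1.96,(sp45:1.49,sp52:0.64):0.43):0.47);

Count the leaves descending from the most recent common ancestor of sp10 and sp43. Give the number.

9

The MRCA of sp10 and sp43 is the node subtending ((sp34,(sp36,((sp57,(sp11,sp33)),sp10))),(sp72,(sp48,sp43))).
That clade contains 9 terminal taxa: sp10, sp11, sp33, sp34, sp36, sp43, sp48, sp57, sp72.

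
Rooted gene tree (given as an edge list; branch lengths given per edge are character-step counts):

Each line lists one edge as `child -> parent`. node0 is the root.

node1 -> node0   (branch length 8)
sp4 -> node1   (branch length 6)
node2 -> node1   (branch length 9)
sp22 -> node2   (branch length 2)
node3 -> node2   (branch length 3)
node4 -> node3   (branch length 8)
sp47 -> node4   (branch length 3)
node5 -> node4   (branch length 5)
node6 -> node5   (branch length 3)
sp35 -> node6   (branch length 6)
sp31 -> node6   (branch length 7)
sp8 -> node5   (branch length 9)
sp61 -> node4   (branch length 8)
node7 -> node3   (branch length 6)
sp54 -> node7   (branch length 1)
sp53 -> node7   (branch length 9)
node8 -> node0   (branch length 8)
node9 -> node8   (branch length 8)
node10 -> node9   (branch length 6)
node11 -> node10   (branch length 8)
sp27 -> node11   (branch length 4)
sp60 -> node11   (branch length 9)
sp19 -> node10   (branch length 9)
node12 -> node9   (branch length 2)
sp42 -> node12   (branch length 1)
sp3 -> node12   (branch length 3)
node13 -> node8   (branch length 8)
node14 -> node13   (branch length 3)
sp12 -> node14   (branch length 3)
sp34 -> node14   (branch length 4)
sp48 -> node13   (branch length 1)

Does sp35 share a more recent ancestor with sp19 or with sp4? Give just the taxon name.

The MRCA of sp35 and sp4 subtends (sp4,(sp22,((sp47,((sp35,sp31),sp8),sp61),(sp54,sp53)))) (9 taxa).
The MRCA of sp35 and sp19 is the root, subtending the entire tree (17 taxa).
The first is nested inside the second, so sp35 shares a more recent common ancestor with sp4.

sp4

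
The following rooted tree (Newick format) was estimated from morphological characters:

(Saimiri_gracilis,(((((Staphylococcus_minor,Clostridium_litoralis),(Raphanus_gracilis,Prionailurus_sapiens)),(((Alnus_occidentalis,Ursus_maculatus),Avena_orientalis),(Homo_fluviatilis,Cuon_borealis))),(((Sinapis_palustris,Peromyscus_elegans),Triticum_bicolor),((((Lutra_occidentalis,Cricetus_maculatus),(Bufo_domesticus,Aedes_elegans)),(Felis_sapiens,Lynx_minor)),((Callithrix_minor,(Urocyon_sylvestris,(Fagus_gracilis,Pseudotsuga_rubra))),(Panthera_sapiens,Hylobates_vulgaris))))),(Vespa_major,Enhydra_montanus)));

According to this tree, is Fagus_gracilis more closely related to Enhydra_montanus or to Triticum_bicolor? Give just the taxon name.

The MRCA of Fagus_gracilis and Triticum_bicolor subtends (((Sinapis_palustris,Peromyscus_elegans),Triticum_bicolor),((((Lutra_occidentalis,Cricetus_maculatus),(Bufo_domesticus,Aedes_elegans)),(Felis_sapiens,Lynx_minor)),((Callithrix_minor,(Urocyon_sylvestris,(Fagus_gracilis,Pseudotsuga_rubra))),(Panthera_sapiens,Hylobates_vulgaris)))) (15 taxa).
The MRCA of Fagus_gracilis and Enhydra_montanus subtends (((((Staphylococcus_minor,Clostridium_litoralis),(Raphanus_gracilis,Prionailurus_sapiens)),(((Alnus_occidentalis,Ursus_maculatus),Avena_orientalis),(Homo_fluviatilis,Cuon_borealis))),(((Sinapis_palustris,Peromyscus_elegans),Triticum_bicolor),((((Lutra_occidentalis,Cricetus_maculatus),(Bufo_domesticus,Aedes_elegans)),(Felis_sapiens,Lynx_minor)),((Callithrix_minor,(Urocyon_sylvestris,(Fagus_gracilis,Pseudotsuga_rubra))),(Panthera_sapiens,Hylobates_vulgaris))))),(Vespa_major,Enhydra_montanus)) (26 taxa).
The first is nested inside the second, so Fagus_gracilis shares a more recent common ancestor with Triticum_bicolor.

Triticum_bicolor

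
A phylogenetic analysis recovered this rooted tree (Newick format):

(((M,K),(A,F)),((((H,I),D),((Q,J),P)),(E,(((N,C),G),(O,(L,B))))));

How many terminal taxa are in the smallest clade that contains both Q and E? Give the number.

The MRCA of Q and E is the node subtending ((((H,I),D),((Q,J),P)),(E,(((N,C),G),(O,(L,B))))).
That clade contains 13 terminal taxa: B, C, D, E, G, H, I, J, L, N, O, P, Q.

13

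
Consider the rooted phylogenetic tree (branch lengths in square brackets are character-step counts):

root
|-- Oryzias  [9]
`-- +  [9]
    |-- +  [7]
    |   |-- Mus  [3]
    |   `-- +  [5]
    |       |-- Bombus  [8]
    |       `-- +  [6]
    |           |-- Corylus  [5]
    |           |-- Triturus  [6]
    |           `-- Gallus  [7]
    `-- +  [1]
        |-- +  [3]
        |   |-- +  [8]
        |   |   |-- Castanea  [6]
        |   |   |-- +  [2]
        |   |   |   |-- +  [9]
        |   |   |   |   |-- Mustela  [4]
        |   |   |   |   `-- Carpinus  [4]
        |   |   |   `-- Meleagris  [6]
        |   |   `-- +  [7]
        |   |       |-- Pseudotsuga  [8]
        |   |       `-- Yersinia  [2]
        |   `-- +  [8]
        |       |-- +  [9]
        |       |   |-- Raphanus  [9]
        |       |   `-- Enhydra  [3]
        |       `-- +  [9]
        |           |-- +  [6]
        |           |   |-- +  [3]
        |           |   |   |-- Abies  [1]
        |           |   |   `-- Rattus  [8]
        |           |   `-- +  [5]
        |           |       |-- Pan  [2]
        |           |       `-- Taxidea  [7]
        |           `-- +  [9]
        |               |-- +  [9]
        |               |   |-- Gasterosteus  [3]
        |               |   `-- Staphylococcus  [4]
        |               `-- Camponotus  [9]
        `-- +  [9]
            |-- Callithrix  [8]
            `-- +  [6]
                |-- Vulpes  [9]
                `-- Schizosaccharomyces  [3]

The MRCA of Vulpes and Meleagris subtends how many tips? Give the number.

18

The MRCA of Vulpes and Meleagris is the node subtending (((Castanea,((Mustela,Carpinus),Meleagris),(Pseudotsuga,Yersinia)),((Raphanus,Enhydra),(((Abies,Rattus),(Pan,Taxidea)),((Gasterosteus,Staphylococcus),Camponotus)))),(Callithrix,(Vulpes,Schizosaccharomyces))).
That clade contains 18 terminal taxa: Abies, Callithrix, Camponotus, Carpinus, Castanea, Enhydra, Gasterosteus, Meleagris, Mustela, Pan, Pseudotsuga, Raphanus, Rattus, Schizosaccharomyces, Staphylococcus, Taxidea, Vulpes, Yersinia.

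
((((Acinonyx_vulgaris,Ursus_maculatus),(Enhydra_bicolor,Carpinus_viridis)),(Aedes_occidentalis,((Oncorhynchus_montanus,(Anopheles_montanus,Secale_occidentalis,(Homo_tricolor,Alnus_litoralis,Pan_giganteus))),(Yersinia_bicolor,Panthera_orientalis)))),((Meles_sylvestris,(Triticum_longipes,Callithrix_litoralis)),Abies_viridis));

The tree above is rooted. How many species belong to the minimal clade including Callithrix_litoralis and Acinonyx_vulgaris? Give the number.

The MRCA of Callithrix_litoralis and Acinonyx_vulgaris is the root, so the clade is the entire tree.
That clade contains 17 terminal taxa: Abies_viridis, Acinonyx_vulgaris, Aedes_occidentalis, Alnus_litoralis, Anopheles_montanus, Callithrix_litoralis, Carpinus_viridis, Enhydra_bicolor, Homo_tricolor, Meles_sylvestris, Oncorhynchus_montanus, Pan_giganteus, Panthera_orientalis, Secale_occidentalis, Triticum_longipes, Ursus_maculatus, Yersinia_bicolor.

17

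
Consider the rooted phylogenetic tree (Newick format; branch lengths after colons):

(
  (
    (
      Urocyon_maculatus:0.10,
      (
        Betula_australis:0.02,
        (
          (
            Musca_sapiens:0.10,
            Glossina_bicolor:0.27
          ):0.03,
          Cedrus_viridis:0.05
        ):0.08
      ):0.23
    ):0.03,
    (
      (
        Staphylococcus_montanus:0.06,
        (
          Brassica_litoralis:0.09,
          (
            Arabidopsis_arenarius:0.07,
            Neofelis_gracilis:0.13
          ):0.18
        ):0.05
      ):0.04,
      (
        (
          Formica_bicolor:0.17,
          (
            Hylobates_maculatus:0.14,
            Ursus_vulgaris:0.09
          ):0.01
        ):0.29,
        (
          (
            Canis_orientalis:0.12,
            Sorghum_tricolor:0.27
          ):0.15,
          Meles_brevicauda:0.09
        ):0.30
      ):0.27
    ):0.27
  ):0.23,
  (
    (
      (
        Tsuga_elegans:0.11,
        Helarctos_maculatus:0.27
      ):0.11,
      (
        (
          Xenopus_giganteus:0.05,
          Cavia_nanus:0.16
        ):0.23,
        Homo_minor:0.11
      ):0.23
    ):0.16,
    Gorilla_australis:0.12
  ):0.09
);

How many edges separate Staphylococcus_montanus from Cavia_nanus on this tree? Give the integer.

9

The MRCA of Staphylococcus_montanus and Cavia_nanus is the root of the tree.
From Staphylococcus_montanus up to that node: 4 branches. From Cavia_nanus up to the same node: 5 branches. Total: 4 + 5 = 9.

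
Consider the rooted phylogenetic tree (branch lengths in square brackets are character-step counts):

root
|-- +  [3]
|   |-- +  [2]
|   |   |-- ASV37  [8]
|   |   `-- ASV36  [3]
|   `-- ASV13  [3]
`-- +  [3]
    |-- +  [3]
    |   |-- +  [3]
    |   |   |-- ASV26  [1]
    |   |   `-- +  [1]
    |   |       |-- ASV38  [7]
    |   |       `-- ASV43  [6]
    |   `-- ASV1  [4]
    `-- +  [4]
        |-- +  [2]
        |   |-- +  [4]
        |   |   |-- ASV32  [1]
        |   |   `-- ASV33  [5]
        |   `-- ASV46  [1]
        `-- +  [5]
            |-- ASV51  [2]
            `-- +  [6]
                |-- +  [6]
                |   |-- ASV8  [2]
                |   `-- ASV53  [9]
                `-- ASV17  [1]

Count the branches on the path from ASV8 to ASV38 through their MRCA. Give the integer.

9

The MRCA of ASV8 and ASV38 is the node subtending (((ASV26,(ASV38,ASV43)),ASV1),(((ASV32,ASV33),ASV46),(ASV51,((ASV8,ASV53),ASV17)))).
From ASV8 up to that node: 5 branches. From ASV38 up to the same node: 4 branches. Total: 5 + 4 = 9.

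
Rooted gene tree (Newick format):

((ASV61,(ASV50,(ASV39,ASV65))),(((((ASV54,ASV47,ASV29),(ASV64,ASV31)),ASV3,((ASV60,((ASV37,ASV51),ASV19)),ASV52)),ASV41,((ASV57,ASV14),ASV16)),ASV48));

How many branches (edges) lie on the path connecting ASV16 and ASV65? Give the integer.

8

The MRCA of ASV16 and ASV65 is the root of the tree.
From ASV16 up to that node: 4 branches. From ASV65 up to the same node: 4 branches. Total: 4 + 4 = 8.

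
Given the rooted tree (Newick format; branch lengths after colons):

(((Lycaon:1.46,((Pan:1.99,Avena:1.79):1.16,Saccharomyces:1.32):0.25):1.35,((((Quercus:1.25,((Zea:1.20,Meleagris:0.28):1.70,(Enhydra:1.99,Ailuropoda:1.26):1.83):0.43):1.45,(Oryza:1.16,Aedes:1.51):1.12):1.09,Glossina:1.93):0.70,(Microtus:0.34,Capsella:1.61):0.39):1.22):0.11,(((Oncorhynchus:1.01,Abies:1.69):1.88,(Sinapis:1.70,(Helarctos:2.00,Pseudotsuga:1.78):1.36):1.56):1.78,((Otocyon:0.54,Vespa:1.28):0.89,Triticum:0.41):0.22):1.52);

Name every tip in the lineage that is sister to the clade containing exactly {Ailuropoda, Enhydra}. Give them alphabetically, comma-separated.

Meleagris, Zea

The clade containing exactly {Ailuropoda, Enhydra} attaches to the tree at the node subtending ((Zea,Meleagris),(Enhydra,Ailuropoda)).
The other lineage descending from that same node — the sister group — is (Zea,Meleagris); its 2 tips in alphabetical order are the answer.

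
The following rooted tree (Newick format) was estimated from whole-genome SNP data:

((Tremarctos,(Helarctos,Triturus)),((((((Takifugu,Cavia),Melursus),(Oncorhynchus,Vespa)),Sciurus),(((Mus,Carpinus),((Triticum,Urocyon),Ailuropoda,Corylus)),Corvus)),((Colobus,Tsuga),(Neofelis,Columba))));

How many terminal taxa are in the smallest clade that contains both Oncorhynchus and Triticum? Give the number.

The MRCA of Oncorhynchus and Triticum is the node subtending (((((Takifugu,Cavia),Melursus),(Oncorhynchus,Vespa)),Sciurus),(((Mus,Carpinus),((Triticum,Urocyon),Ailuropoda,Corylus)),Corvus)).
That clade contains 13 terminal taxa: Ailuropoda, Carpinus, Cavia, Corvus, Corylus, Melursus, Mus, Oncorhynchus, Sciurus, Takifugu, Triticum, Urocyon, Vespa.

13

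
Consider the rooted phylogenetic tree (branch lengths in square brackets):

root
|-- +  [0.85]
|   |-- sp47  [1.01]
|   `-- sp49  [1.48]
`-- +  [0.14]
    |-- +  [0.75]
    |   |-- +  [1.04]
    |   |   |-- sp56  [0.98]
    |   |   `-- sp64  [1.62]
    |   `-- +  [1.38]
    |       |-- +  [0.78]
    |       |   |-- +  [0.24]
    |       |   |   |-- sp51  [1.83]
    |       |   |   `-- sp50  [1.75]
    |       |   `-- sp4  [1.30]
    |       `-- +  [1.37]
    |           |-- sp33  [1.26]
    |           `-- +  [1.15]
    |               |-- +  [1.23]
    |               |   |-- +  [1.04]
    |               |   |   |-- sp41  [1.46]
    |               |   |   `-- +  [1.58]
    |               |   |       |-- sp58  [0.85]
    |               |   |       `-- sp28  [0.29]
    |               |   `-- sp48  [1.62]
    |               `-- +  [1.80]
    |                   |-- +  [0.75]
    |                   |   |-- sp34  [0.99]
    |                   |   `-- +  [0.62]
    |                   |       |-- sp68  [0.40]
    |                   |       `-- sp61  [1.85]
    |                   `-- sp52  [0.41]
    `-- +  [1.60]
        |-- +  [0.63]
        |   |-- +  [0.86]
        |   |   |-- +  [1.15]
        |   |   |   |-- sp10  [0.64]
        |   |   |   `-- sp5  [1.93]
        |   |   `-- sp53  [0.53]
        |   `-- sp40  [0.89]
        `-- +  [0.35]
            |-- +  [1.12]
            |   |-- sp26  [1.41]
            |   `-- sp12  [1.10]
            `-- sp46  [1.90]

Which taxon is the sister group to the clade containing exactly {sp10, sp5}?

The clade containing exactly {sp10, sp5} attaches to the tree at the node subtending ((sp10,sp5),sp53).
The other lineage descending from that same node — the sister group — is the single tip sp53.

sp53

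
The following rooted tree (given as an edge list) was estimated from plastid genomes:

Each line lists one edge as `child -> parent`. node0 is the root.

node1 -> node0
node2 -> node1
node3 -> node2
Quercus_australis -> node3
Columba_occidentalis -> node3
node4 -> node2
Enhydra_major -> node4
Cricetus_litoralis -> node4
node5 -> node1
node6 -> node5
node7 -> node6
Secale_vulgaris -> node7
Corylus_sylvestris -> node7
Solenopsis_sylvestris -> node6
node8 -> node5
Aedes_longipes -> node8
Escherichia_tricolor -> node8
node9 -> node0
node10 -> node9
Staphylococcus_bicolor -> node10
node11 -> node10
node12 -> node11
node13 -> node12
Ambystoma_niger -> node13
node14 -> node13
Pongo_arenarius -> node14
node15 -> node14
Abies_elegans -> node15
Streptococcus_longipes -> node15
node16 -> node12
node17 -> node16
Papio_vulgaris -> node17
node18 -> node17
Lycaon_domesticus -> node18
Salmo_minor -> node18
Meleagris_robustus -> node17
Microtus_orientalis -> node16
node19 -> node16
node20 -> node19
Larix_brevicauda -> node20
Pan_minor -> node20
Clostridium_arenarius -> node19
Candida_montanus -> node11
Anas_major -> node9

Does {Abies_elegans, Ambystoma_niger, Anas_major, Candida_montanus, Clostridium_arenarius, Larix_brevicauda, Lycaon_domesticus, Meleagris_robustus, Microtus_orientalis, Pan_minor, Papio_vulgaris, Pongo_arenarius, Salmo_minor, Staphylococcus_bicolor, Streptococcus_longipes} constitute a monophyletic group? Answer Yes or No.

The most recent common ancestor of these taxa subtends ((Staphylococcus_bicolor,(((Ambystoma_niger,(Pongo_arenarius,(Abies_elegans,Streptococcus_longipes))),((Papio_vulgaris,(Lycaon_domesticus,Salmo_minor),Meleagris_robustus),Microtus_orientalis,((Larix_brevicauda,Pan_minor),Clostridium_arenarius))),Candida_montanus)),Anas_major).
That clade has exactly 15 tips — every listed taxon and nothing else — so the group is monophyletic.

Yes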